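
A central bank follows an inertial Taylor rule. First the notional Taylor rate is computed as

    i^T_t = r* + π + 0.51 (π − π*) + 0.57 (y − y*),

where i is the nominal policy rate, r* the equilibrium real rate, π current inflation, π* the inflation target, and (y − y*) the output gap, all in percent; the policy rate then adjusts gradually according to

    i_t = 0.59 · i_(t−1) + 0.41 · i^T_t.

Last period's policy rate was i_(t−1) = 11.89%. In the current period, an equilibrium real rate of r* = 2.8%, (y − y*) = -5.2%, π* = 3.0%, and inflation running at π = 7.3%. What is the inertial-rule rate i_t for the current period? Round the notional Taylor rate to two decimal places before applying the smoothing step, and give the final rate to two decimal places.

i^T_t = 2.8 + 7.3 + 0.51 × (7.3 − 3.0) + 0.57 × (-5.2)
   = 2.8 + 7.3 + 2.193 − 2.964 = 9.33
i_t = 0.59 × 11.89 + 0.41 × 9.33 = 7.0151 + 3.8253 = 10.84

10.84%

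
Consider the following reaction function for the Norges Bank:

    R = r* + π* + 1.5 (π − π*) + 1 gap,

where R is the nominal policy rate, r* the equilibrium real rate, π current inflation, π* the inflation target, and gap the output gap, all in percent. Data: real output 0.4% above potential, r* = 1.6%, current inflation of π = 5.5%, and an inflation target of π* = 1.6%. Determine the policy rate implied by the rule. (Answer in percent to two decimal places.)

9.45%

Output 0.4% above potential → gap = 0.4.
R = 1.6 + 1.6 + 1.5 × (5.5 − 1.6) + 1 × 0.4
   = 1.6 + 1.6 + 5.85 + 0.4 = 9.45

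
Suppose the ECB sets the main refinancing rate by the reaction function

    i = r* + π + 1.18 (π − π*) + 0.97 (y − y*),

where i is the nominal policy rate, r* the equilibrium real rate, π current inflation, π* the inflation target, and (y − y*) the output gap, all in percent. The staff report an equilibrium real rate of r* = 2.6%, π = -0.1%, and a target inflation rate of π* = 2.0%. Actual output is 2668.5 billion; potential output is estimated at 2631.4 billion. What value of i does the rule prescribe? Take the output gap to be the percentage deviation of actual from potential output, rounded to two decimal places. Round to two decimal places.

Output gap = 100 × (2668.5 − 2631.4) / 2631.4 = 1.41%.
i = 2.60 + (-0.10) + 1.18 × (-0.10 − 2.00) + 0.97 × 1.41
   = 2.60 − 0.1 − 2.478 + 1.3677 = 1.39

1.39%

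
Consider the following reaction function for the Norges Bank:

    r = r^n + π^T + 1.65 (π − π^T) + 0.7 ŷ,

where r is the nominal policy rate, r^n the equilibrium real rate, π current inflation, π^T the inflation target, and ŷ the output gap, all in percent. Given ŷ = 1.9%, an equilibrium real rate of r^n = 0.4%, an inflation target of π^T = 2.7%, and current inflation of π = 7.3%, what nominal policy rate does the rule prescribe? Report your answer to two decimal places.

12.02%

r = 0.4 + 2.7 + 1.65 × (7.3 − 2.7) + 0.7 × 1.9
   = 0.4 + 2.7 + 7.59 + 1.33 = 12.02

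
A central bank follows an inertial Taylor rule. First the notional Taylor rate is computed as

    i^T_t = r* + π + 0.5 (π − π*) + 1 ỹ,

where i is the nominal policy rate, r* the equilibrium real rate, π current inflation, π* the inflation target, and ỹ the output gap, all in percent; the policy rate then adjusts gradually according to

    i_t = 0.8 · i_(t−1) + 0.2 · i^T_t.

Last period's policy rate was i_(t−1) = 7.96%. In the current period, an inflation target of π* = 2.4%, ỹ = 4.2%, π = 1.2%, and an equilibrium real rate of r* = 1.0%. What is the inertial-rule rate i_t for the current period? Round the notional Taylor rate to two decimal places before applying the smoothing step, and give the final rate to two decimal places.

7.53%

i^T_t = 1.0 + 1.2 + 0.5 × (1.2 − 2.4) + 1 × 4.2
   = 1.0 + 1.2 − 0.6 + 4.2 = 5.80
i_t = 0.8 × 7.96 + 0.2 × 5.80 = 6.368 + 1.16 = 7.53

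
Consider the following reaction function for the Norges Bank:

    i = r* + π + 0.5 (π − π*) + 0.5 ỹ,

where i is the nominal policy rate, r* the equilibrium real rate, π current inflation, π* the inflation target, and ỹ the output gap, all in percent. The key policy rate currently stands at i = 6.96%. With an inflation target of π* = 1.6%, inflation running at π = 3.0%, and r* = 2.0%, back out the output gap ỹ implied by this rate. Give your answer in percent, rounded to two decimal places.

2.52%

0.5 ỹ = 6.96 − 2.0 − 3.0 − 0.5 × (3.0 − 1.6) = 1.26
ỹ = 1.26 / 0.5 = 2.52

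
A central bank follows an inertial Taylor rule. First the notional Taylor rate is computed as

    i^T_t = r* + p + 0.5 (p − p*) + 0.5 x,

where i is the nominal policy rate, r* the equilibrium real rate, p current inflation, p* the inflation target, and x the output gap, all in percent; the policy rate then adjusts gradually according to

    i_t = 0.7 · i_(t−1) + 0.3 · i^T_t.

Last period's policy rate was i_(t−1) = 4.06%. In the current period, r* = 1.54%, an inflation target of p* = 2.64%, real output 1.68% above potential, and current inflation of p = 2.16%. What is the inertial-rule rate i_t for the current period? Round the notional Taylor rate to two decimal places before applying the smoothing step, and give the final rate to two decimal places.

4.13%

Output 1.68% above potential → x = 1.68.
i^T_t = 1.54 + 2.16 + 0.5 × (2.16 − 2.64) + 0.5 × 1.68
   = 1.54 + 2.16 − 0.24 + 0.84 = 4.30
i_t = 0.7 × 4.06 + 0.3 × 4.30 = 2.842 + 1.29 = 4.13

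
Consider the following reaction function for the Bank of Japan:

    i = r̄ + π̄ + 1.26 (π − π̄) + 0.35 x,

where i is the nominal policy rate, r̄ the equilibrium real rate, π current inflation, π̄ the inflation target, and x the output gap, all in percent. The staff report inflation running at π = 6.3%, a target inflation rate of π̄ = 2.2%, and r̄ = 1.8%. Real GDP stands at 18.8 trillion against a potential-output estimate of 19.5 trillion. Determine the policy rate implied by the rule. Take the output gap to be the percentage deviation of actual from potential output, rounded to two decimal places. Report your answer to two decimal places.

7.91%

Output gap = 100 × (18.8 − 19.5) / 19.5 = -3.59%.
i = 1.80 + 2.20 + 1.26 × (6.30 − 2.20) + 0.35 × (-3.59)
   = 1.80 + 2.2 + 5.166 − 1.2565 = 7.91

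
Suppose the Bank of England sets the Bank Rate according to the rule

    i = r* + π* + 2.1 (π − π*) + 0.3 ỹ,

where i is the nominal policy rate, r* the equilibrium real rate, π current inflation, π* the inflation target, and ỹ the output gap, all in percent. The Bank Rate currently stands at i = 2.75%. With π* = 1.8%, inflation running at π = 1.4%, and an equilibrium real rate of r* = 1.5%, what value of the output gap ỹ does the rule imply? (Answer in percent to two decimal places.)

0.97%

0.3 ỹ = 2.75 − 1.5 − 1.8 − 2.1 × (1.4 − 1.8) = 0.29
ỹ = 0.29 / 0.3 = 0.97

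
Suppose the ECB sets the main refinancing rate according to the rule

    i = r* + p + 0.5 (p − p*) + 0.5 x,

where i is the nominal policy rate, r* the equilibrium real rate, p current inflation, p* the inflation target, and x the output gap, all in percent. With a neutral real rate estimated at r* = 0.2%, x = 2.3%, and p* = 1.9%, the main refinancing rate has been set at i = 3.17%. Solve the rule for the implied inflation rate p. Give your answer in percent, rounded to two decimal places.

Collecting p: i = r* + (1 + 0.5) p − 0.5 p* + 0.5 x
1.5 p = 3.17 − 0.2 + 0.5 × 1.9 − 0.5 × 2.3 = 2.77
p = 2.77 / 1.5 = 1.85

1.85%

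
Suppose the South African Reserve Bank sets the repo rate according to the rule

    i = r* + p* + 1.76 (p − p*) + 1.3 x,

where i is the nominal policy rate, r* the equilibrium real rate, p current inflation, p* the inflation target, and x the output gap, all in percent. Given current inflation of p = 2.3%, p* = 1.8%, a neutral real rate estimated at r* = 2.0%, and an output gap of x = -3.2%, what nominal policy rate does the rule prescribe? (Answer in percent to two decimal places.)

0.52%

i = 2.0 + 1.8 + 1.76 × (2.3 − 1.8) + 1.3 × (-3.2)
   = 2.0 + 1.8 + 0.88 − 4.16 = 0.52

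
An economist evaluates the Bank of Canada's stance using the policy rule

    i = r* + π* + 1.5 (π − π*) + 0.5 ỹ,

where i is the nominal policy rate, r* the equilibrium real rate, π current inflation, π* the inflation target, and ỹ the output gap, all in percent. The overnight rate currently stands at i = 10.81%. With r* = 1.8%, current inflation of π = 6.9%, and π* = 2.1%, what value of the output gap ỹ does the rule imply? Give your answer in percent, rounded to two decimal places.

0.5 ỹ = 10.81 − 1.8 − 2.1 − 1.5 × (6.9 − 2.1) = -0.29
ỹ = -0.29 / 0.5 = -0.58

-0.58%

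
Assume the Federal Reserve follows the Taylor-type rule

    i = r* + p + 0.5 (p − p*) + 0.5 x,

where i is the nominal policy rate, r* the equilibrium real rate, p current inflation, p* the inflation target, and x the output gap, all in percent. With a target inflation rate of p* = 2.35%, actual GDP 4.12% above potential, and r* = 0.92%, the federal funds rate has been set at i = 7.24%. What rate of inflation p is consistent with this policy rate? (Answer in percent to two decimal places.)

Output 4.12% above potential → x = 4.12.
Collecting p: i = r* + (1 + 0.5) p − 0.5 p* + 0.5 x
1.5 p = 7.24 − 0.92 + 0.5 × 2.35 − 0.5 × 4.12 = 5.435
p = 5.435 / 1.5 = 3.62

3.62%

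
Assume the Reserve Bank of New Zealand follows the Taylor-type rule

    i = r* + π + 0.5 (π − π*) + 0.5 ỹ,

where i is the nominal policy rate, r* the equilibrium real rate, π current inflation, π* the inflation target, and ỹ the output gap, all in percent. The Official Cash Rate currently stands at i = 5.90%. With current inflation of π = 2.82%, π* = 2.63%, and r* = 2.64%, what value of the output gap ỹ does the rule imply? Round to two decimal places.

0.69%

0.5 ỹ = 5.90 − 2.64 − 2.82 − 0.5 × (2.82 − 2.63) = 0.345
ỹ = 0.345 / 0.5 = 0.69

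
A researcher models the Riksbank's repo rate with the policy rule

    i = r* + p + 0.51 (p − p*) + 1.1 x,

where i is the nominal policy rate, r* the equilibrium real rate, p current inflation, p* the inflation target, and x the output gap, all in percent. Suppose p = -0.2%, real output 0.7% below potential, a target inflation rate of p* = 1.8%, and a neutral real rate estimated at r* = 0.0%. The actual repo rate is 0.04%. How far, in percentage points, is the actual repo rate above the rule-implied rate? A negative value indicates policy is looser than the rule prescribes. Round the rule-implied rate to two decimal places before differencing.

2.03 pp

Output 0.7% below potential → x = -0.7.
i = 0.0 + (-0.2) + 0.51 × (-0.2 − 1.8) + 1.1 × (-0.7)
   = 0.0 − 0.2 − 1.02 − 0.77 = -1.99
Deviation = 0.04 − (-1.99) = 2.03 pp.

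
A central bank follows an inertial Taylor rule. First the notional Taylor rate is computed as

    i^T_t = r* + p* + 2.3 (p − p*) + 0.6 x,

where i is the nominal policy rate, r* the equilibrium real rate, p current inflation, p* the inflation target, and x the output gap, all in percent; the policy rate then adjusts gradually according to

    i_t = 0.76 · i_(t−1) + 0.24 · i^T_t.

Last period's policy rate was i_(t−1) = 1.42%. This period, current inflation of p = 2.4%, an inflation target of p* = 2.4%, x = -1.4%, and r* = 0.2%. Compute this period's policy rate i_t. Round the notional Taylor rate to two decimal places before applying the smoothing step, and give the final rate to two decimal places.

i^T_t = 0.2 + 2.4 + 2.3 × (2.4 − 2.4) + 0.6 × (-1.4)
   = 0.2 + 2.4 + 0 − 0.84 = 1.76
i_t = 0.76 × 1.42 + 0.24 × 1.76 = 1.0792 + 0.4224 = 1.50

1.50%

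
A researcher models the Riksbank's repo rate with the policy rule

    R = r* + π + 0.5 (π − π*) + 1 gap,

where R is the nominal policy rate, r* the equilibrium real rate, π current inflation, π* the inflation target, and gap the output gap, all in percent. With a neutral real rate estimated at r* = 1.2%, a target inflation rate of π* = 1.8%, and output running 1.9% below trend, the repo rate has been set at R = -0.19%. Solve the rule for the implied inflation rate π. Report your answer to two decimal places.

0.94%

Output 1.9% below potential → gap = -1.9.
Collecting π: R = r* + (1 + 0.5) π − 0.5 π* + 1 gap
1.5 π = -0.19 − 1.2 + 0.5 × 1.8 − 1 × (-1.9) = 1.41
π = 1.41 / 1.5 = 0.94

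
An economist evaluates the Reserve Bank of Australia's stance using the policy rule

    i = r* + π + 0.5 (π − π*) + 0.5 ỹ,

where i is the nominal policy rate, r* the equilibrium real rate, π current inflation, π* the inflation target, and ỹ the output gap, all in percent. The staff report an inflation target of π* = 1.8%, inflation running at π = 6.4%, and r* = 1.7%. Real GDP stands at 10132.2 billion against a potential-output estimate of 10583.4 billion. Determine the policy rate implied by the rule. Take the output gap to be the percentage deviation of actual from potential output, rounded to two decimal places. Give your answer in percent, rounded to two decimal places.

8.27%

Output gap = 100 × (10132.2 − 10583.4) / 10583.4 = -4.26%.
i = 1.70 + 6.40 + 0.5 × (6.40 − 1.80) + 0.5 × (-4.26)
   = 1.70 + 6.4 + 2.3 − 2.13 = 8.27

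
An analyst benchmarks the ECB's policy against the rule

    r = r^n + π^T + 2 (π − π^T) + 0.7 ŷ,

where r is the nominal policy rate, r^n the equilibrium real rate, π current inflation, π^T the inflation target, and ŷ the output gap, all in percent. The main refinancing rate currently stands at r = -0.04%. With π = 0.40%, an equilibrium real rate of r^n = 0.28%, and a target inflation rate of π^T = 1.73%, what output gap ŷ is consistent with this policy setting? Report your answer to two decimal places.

0.7 ŷ = -0.04 − 0.28 − 1.73 − 2 × (0.40 − 1.73) = 0.61
ŷ = 0.61 / 0.7 = 0.87

0.87%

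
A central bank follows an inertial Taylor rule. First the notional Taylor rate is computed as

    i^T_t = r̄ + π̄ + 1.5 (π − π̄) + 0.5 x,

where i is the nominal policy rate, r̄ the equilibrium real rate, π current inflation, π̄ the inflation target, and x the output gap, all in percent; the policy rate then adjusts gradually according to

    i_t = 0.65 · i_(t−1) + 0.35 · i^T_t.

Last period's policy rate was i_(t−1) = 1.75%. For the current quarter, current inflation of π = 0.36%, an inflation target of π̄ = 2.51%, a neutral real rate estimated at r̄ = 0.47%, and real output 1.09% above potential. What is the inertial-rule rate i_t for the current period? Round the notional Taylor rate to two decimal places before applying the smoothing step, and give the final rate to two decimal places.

1.24%

Output 1.09% above potential → x = 1.09.
i^T_t = 0.47 + 2.51 + 1.5 × (0.36 − 2.51) + 0.5 × 1.09
   = 0.47 + 2.51 − 3.225 + 0.545 = 0.30
i_t = 0.65 × 1.75 + 0.35 × 0.30 = 1.1375 + 0.105 = 1.24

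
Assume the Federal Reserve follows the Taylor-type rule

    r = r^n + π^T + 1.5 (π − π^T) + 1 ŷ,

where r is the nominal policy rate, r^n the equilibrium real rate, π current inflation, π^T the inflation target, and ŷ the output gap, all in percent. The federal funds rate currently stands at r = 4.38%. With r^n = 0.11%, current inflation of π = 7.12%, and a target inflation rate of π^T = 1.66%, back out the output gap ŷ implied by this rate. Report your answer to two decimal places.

-5.58%

1 ŷ = 4.38 − 0.11 − 1.66 − 1.5 × (7.12 − 1.66) = -5.58
ŷ = -5.58 / 1 = -5.58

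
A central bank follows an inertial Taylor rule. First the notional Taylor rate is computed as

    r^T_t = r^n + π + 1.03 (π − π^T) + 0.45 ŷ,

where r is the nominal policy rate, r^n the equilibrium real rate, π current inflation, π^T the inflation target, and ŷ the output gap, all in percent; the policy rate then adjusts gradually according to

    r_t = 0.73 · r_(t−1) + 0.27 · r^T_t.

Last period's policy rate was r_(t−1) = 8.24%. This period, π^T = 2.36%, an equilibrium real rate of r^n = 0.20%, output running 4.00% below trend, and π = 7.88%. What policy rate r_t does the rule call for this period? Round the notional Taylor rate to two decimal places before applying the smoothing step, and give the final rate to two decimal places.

9.25%

Output 4.00% below potential → ŷ = -4.00.
r^T_t = 0.20 + 7.88 + 1.03 × (7.88 − 2.36) + 0.45 × (-4.00)
   = 0.20 + 7.88 + 5.6856 − 1.8 = 11.97
r_t = 0.73 × 8.24 + 0.27 × 11.97 = 6.0152 + 3.2319 = 9.25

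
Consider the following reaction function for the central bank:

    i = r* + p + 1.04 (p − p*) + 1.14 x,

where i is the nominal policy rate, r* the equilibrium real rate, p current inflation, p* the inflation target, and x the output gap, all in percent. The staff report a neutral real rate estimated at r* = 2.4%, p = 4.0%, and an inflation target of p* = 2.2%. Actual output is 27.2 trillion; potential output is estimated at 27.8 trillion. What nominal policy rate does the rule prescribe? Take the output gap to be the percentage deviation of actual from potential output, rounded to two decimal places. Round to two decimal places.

Output gap = 100 × (27.2 − 27.8) / 27.8 = -2.16%.
i = 2.40 + 4.00 + 1.04 × (4.00 − 2.20) + 1.14 × (-2.16)
   = 2.40 + 4 + 1.872 − 2.4624 = 5.81

5.81%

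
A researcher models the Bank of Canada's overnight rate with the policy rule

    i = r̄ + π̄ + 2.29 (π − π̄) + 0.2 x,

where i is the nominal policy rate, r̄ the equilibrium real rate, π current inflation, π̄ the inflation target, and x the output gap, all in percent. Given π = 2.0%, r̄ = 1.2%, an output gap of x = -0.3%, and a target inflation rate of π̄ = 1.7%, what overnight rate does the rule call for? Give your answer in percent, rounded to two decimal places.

i = 1.2 + 1.7 + 2.29 × (2.0 − 1.7) + 0.2 × (-0.3)
   = 1.2 + 1.7 + 0.687 − 0.06 = 3.53

3.53%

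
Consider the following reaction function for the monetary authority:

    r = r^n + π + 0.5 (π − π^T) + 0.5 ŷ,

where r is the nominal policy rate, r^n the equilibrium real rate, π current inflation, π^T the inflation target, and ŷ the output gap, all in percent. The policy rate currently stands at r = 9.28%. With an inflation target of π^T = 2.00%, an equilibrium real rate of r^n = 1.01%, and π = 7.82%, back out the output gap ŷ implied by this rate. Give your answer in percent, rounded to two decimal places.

-4.92%

0.5 ŷ = 9.28 − 1.01 − 7.82 − 0.5 × (7.82 − 2.00) = -2.46
ŷ = -2.46 / 0.5 = -4.92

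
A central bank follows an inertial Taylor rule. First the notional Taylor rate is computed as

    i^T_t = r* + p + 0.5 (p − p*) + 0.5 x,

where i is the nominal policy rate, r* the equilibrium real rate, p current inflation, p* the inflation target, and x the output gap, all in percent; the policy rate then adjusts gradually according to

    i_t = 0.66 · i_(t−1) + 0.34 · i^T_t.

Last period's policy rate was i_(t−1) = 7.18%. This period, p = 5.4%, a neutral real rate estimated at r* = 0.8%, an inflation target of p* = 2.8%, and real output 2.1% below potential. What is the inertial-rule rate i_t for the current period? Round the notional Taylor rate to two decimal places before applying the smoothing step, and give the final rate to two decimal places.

6.93%

Output 2.1% below potential → x = -2.1.
i^T_t = 0.8 + 5.4 + 0.5 × (5.4 − 2.8) + 0.5 × (-2.1)
   = 0.8 + 5.4 + 1.3 − 1.05 = 6.45
i_t = 0.66 × 7.18 + 0.34 × 6.45 = 4.7388 + 2.193 = 6.93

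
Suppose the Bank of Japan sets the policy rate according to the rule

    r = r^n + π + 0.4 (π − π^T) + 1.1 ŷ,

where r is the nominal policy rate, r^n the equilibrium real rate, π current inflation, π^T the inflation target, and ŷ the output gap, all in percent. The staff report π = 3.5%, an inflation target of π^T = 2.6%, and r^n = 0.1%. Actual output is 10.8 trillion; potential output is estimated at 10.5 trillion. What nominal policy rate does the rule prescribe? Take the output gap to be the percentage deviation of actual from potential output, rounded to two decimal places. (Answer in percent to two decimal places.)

7.11%

Output gap = 100 × (10.8 − 10.5) / 10.5 = 2.86%.
r = 0.10 + 3.50 + 0.4 × (3.50 − 2.60) + 1.1 × 2.86
   = 0.10 + 3.5 + 0.36 + 3.146 = 7.11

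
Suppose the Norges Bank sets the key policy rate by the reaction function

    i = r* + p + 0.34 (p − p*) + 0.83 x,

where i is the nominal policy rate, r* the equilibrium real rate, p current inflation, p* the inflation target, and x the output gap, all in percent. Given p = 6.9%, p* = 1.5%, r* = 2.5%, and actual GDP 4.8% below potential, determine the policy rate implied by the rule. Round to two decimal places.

7.25%

Output 4.8% below potential → x = -4.8.
i = 2.5 + 6.9 + 0.34 × (6.9 − 1.5) + 0.83 × (-4.8)
   = 2.5 + 6.9 + 1.836 − 3.984 = 7.25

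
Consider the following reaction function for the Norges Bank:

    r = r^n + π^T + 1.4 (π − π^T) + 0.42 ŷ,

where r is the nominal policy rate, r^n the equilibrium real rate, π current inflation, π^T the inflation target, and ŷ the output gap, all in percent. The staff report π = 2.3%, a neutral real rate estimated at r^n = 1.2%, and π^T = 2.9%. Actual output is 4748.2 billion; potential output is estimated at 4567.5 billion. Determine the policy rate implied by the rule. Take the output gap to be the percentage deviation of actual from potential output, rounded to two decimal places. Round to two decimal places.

Output gap = 100 × (4748.2 − 4567.5) / 4567.5 = 3.96%.
r = 1.20 + 2.90 + 1.4 × (2.30 − 2.90) + 0.42 × 3.96
   = 1.20 + 2.9 − 0.84 + 1.6632 = 4.92

4.92%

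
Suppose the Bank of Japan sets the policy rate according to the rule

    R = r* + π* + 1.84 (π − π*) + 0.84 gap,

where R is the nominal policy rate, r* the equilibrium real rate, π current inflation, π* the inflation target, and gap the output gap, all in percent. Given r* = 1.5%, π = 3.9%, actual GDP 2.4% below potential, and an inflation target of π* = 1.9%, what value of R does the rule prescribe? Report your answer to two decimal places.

5.06%

Output 2.4% below potential → gap = -2.4.
R = 1.5 + 1.9 + 1.84 × (3.9 − 1.9) + 0.84 × (-2.4)
   = 1.5 + 1.9 + 3.68 − 2.016 = 5.06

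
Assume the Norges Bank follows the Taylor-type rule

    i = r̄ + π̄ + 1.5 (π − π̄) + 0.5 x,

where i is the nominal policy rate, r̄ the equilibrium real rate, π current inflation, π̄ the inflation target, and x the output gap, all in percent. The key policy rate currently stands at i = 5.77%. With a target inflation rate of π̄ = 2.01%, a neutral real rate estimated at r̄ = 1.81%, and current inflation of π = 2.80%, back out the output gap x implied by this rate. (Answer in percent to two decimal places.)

0.5 x = 5.77 − 1.81 − 2.01 − 1.5 × (2.80 − 2.01) = 0.765
x = 0.765 / 0.5 = 1.53

1.53%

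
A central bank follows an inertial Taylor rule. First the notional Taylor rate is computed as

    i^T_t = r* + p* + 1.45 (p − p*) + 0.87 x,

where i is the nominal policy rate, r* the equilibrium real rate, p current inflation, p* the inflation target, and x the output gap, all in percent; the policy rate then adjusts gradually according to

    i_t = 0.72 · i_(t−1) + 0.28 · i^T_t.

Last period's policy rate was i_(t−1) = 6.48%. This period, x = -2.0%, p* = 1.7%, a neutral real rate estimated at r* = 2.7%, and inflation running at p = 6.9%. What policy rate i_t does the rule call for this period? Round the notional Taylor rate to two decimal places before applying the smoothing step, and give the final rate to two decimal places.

i^T_t = 2.7 + 1.7 + 1.45 × (6.9 − 1.7) + 0.87 × (-2.0)
   = 2.7 + 1.7 + 7.54 − 1.74 = 10.20
i_t = 0.72 × 6.48 + 0.28 × 10.20 = 4.6656 + 2.856 = 7.52

7.52%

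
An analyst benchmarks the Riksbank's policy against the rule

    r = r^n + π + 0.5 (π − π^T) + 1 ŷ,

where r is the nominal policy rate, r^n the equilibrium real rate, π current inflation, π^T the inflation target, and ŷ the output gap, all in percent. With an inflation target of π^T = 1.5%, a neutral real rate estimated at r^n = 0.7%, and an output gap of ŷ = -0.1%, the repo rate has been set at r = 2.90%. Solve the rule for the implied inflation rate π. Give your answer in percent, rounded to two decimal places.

Collecting π: r = r^n + (1 + 0.5) π − 0.5 π^T + 1 ŷ
1.5 π = 2.90 − 0.7 + 0.5 × 1.5 − 1 × (-0.1) = 3.05
π = 3.05 / 1.5 = 2.03

2.03%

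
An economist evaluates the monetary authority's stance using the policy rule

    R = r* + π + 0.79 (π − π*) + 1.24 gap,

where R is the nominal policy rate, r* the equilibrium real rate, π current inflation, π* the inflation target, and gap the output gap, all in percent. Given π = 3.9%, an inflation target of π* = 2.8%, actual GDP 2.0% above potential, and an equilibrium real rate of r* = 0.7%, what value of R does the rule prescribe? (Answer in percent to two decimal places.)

7.95%

Output 2.0% above potential → gap = 2.0.
R = 0.7 + 3.9 + 0.79 × (3.9 − 2.8) + 1.24 × 2.0
   = 0.7 + 3.9 + 0.869 + 2.48 = 7.95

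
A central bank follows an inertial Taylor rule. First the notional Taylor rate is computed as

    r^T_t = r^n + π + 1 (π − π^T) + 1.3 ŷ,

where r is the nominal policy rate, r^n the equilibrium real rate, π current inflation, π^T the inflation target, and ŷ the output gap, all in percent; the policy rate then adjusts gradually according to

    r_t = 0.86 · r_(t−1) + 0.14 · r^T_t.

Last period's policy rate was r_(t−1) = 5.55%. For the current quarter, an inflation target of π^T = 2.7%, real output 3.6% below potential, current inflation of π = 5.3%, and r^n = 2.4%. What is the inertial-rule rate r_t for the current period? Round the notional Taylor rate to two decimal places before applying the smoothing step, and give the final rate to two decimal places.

5.56%

Output 3.6% below potential → ŷ = -3.6.
r^T_t = 2.4 + 5.3 + 1 × (5.3 − 2.7) + 1.3 × (-3.6)
   = 2.4 + 5.3 + 2.6 − 4.68 = 5.62
r_t = 0.86 × 5.55 + 0.14 × 5.62 = 4.773 + 0.7868 = 5.56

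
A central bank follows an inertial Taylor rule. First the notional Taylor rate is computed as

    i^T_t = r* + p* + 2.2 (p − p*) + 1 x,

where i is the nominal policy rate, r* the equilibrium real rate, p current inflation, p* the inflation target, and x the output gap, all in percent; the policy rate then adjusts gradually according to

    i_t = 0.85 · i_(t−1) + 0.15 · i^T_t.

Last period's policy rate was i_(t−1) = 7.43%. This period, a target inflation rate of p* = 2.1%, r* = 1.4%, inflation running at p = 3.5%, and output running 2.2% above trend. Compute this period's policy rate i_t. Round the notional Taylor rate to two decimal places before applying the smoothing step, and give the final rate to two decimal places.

Output 2.2% above potential → x = 2.2.
i^T_t = 1.4 + 2.1 + 2.2 × (3.5 − 2.1) + 1 × 2.2
   = 1.4 + 2.1 + 3.08 + 2.2 = 8.78
i_t = 0.85 × 7.43 + 0.15 × 8.78 = 6.3155 + 1.317 = 7.63

7.63%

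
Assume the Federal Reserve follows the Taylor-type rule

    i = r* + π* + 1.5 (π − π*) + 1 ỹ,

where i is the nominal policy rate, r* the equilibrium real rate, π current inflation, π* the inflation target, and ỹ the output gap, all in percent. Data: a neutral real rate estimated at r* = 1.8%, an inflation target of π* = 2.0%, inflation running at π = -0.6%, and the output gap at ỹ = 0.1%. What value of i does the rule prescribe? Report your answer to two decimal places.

0.00%

i = 1.8 + 2.0 + 1.5 × (-0.6 − 2.0) + 1 × 0.1
   = 1.8 + 2 − 3.9 + 0.1 = 0.00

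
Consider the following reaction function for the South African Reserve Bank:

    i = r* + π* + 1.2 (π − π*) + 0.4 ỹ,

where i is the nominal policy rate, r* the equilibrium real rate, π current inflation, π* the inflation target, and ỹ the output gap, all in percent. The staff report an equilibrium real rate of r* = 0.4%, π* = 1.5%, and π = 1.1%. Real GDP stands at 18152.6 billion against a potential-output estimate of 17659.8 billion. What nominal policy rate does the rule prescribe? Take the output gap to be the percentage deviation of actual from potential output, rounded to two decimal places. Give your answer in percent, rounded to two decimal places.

2.54%

Output gap = 100 × (18152.6 − 17659.8) / 17659.8 = 2.79%.
i = 0.40 + 1.50 + 1.2 × (1.10 − 1.50) + 0.4 × 2.79
   = 0.40 + 1.5 − 0.48 + 1.116 = 2.54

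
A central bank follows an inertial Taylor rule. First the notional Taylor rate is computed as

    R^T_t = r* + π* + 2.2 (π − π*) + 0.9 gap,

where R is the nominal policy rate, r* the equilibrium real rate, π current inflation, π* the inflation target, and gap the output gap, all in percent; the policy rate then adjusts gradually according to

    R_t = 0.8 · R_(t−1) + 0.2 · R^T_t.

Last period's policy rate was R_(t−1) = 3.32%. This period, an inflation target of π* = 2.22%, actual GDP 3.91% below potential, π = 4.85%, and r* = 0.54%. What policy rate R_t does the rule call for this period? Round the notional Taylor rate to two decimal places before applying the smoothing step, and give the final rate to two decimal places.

Output 3.91% below potential → gap = -3.91.
R^T_t = 0.54 + 2.22 + 2.2 × (4.85 − 2.22) + 0.9 × (-3.91)
   = 0.54 + 2.22 + 5.786 − 3.519 = 5.03
R_t = 0.8 × 3.32 + 0.2 × 5.03 = 2.656 + 1.006 = 3.66

3.66%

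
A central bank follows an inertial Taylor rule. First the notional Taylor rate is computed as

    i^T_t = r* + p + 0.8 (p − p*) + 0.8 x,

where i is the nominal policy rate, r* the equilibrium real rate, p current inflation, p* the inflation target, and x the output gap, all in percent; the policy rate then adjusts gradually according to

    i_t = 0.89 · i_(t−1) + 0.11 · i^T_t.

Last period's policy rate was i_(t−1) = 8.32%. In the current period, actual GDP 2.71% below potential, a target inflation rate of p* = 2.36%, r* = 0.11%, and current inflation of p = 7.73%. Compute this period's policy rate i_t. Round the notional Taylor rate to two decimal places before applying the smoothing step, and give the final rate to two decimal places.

8.50%

Output 2.71% below potential → x = -2.71.
i^T_t = 0.11 + 7.73 + 0.8 × (7.73 − 2.36) + 0.8 × (-2.71)
   = 0.11 + 7.73 + 4.296 − 2.168 = 9.97
i_t = 0.89 × 8.32 + 0.11 × 9.97 = 7.4048 + 1.0967 = 8.50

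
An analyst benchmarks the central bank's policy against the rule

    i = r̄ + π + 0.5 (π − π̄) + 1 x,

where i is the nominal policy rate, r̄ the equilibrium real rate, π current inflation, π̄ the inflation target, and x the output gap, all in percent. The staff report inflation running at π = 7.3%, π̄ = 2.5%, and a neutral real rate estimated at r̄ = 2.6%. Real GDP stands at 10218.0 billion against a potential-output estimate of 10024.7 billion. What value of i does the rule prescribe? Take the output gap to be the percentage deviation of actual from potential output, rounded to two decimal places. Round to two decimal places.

Output gap = 100 × (10218.0 − 10024.7) / 10024.7 = 1.93%.
i = 2.60 + 7.30 + 0.5 × (7.30 − 2.50) + 1 × 1.93
   = 2.60 + 7.3 + 2.4 + 1.93 = 14.23

14.23%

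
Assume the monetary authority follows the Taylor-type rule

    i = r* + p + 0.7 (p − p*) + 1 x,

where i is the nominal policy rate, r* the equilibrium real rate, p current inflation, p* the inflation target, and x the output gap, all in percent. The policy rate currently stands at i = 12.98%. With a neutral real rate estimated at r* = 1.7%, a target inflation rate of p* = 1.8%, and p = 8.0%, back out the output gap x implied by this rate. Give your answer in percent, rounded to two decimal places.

1 x = 12.98 − 1.7 − 8.0 − 0.7 × (8.0 − 1.8) = -1.06
x = -1.06 / 1 = -1.06

-1.06%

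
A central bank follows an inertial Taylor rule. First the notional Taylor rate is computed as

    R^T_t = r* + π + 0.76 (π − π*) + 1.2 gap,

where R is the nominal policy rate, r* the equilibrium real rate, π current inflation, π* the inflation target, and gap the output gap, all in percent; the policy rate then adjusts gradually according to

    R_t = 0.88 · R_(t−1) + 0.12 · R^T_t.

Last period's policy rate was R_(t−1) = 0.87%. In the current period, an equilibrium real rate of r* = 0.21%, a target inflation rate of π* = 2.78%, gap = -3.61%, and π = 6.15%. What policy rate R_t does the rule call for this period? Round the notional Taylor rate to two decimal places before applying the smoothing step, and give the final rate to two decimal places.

1.32%

R^T_t = 0.21 + 6.15 + 0.76 × (6.15 − 2.78) + 1.2 × (-3.61)
   = 0.21 + 6.15 + 2.5612 − 4.332 = 4.59
R_t = 0.88 × 0.87 + 0.12 × 4.59 = 0.7656 + 0.5508 = 1.32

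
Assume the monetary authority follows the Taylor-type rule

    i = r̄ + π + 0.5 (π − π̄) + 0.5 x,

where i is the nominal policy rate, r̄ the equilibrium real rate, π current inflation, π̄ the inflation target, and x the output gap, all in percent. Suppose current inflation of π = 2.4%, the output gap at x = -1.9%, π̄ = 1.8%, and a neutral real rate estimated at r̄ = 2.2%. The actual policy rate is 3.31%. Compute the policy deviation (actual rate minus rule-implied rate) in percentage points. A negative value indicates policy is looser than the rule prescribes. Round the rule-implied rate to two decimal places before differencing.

i = 2.2 + 2.4 + 0.5 × (2.4 − 1.8) + 0.5 × (-1.9)
   = 2.2 + 2.4 + 0.3 − 0.95 = 3.95
Deviation = 3.31 − 3.95 = -0.64 pp.

-0.64 pp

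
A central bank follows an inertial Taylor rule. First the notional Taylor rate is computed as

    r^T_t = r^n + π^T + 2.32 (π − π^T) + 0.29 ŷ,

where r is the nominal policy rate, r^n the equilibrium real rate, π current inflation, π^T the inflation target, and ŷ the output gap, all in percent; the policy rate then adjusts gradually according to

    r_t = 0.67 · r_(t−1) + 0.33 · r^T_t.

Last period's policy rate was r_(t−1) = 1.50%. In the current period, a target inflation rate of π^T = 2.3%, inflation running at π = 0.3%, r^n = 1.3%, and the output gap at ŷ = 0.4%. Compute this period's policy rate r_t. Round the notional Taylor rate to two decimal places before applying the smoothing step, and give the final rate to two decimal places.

r^T_t = 1.3 + 2.3 + 2.32 × (0.3 − 2.3) + 0.29 × 0.4
   = 1.3 + 2.3 − 4.64 + 0.116 = -0.92
r_t = 0.67 × 1.50 + 0.33 × (-0.92) = 1.005 − 0.3036 = 0.70

0.70%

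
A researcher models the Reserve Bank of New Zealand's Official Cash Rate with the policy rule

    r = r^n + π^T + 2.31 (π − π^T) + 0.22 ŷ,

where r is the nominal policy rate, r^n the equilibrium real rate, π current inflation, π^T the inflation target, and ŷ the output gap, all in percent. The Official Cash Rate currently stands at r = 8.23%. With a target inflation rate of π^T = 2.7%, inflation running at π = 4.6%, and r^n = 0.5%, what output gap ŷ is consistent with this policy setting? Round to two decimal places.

0.22 ŷ = 8.23 − 0.5 − 2.7 − 2.31 × (4.6 − 2.7) = 0.641
ŷ = 0.641 / 0.22 = 2.91

2.91%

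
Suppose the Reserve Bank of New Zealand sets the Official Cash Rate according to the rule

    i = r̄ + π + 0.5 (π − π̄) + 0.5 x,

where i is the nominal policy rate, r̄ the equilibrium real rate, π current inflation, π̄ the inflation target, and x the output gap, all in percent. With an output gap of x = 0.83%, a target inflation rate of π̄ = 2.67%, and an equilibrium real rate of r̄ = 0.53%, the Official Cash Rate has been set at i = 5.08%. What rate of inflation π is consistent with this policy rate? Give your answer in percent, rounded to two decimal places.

3.65%

Collecting π: i = r̄ + (1 + 0.5) π − 0.5 π̄ + 0.5 x
1.5 π = 5.08 − 0.53 + 0.5 × 2.67 − 0.5 × 0.83 = 5.47
π = 5.47 / 1.5 = 3.65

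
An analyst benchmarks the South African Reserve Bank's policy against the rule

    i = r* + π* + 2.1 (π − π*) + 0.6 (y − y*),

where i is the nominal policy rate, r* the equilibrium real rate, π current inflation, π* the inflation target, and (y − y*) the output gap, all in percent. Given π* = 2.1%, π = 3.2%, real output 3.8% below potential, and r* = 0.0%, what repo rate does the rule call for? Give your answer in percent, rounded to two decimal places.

Output 3.8% below potential → (y − y*) = -3.8.
i = 0.0 + 2.1 + 2.1 × (3.2 − 2.1) + 0.6 × (-3.8)
   = 0.0 + 2.1 + 2.31 − 2.28 = 2.13

2.13%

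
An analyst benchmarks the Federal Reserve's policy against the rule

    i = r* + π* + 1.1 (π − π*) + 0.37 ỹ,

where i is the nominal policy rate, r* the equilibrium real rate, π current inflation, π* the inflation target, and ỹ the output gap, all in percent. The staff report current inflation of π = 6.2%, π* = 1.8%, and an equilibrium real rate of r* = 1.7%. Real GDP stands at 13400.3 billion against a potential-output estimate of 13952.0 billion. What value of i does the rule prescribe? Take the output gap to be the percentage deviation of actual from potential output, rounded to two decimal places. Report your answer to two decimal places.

Output gap = 100 × (13400.3 − 13952.0) / 13952.0 = -3.95%.
i = 1.70 + 1.80 + 1.1 × (6.20 − 1.80) + 0.37 × (-3.95)
   = 1.70 + 1.8 + 4.84 − 1.4615 = 6.88

6.88%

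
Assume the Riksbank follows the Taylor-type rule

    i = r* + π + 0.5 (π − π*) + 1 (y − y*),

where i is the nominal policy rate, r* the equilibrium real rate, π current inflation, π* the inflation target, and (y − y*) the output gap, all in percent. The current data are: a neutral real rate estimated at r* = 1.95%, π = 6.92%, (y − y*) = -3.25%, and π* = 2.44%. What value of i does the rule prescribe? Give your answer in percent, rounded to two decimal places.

i = 1.95 + 6.92 + 0.5 × (6.92 − 2.44) + 1 × (-3.25)
   = 1.95 + 6.92 + 2.24 − 3.25 = 7.86

7.86%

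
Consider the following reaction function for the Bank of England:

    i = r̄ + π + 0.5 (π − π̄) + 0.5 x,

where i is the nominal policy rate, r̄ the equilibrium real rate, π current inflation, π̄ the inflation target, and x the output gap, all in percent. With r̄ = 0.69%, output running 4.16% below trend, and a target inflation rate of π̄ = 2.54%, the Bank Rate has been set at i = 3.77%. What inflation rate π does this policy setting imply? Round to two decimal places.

Output 4.16% below potential → x = -4.16.
Collecting π: i = r̄ + (1 + 0.5) π − 0.5 π̄ + 0.5 x
1.5 π = 3.77 − 0.69 + 0.5 × 2.54 − 0.5 × (-4.16) = 6.43
π = 6.43 / 1.5 = 4.29

4.29%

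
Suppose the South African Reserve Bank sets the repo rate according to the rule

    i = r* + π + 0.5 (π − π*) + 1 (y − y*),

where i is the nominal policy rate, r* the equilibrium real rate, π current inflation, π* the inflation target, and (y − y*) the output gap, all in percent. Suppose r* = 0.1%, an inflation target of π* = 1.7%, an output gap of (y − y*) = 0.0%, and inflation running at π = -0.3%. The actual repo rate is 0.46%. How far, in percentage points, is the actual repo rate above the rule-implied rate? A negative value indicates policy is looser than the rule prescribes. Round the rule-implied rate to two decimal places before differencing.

i = 0.1 + (-0.3) + 0.5 × (-0.3 − 1.7) + 1 × 0.0
   = 0.1 − 0.3 − 1 + 0 = -1.20
Deviation = 0.46 − (-1.20) = 1.66 pp.

1.66 pp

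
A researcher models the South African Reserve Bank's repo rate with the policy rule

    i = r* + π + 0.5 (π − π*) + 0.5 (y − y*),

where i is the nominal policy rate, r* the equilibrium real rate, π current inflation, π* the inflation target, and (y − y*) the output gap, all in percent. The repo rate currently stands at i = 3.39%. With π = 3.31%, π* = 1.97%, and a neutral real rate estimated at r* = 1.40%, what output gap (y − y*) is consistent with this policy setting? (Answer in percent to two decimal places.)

0.5 (y − y*) = 3.39 − 1.40 − 3.31 − 0.5 × (3.31 − 1.97) = -1.99
(y − y*) = -1.99 / 0.5 = -3.98

-3.98%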